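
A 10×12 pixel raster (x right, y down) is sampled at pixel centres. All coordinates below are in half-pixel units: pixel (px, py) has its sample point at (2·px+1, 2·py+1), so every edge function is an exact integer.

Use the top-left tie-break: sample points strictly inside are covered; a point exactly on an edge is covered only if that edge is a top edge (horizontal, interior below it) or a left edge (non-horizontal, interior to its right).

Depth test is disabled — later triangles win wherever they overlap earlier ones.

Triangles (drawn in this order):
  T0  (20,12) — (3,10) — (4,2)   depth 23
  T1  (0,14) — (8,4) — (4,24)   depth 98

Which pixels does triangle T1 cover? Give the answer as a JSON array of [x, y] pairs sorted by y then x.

T0:
  2·area = 138
  edge (20, 12)→(3, 10): d=(-17,-2) top-left  bias=+0
  edge (3, 10)→(4, 2): d=(1,-8) top-left  bias=+0
  edge (4, 2)→(20, 12): d=(16,10) right/bottom  bias=-1
    (2,1)@(5, 3): e=[123,9,6] → #
    (3,1)@(7, 3): e=[127,25,-14] → ·
    (2,2)@(5, 5): e=[89,11,38] → #
    (3,2)@(7, 5): e=[93,27,18] → #
    (4,2)@(9, 5): e=[97,43,-2] → ·
    (2,3)@(5, 7): e=[55,13,70] → #
    (4,3)@(9, 7): e=[63,45,30] → #
    (5,3)@(11, 7): e=[67,61,10] → #
    (6,3)@(13, 7): e=[71,77,-10] → ·
    (2,4)@(5, 9): e=[21,15,102] → #
    (6,4)@(13, 9): e=[37,79,22] → #
    (7,4)@(15, 9): e=[41,95,2] → #
  covered (16 px):
    · · · · · · · · · ·
    · · # · · · · · · ·
    · · # # · · · · · ·
    · · # # # # · · · ·
    · · # # # # # # · ·
    · · · · · · # # # ·
    · · · · · · · · · ·
    · · · · · · · · · ·
    · · · · · · · · · ·
    · · · · · · · · · ·
    · · · · · · · · · ·
    · · · · · · · · · ·
T1:
  2·area = 120
  edge (0, 14)→(8, 4): d=(8,-10) top-left  bias=+0
  edge (8, 4)→(4, 24): d=(-4,20) right/bottom  bias=-1
  edge (4, 24)→(0, 14): d=(-4,-10) top-left  bias=+0
    (3,3)@(7, 7): e=[14,8,98] → #
    (4,3)@(9, 7): e=[34,-32,118] → ·
    (2,4)@(5, 9): e=[10,40,70] → #
    (3,4)@(7, 9): e=[30,0,90] → ·  [on edge]
    (1,5)@(3, 11): e=[6,72,42] → #
    (3,5)@(7, 11): e=[46,-8,82] → ·
    (0,6)@(1, 13): e=[2,104,14] → #
    (3,6)@(7, 13): e=[62,-16,74] → ·
    (0,7)@(1, 15): e=[18,96,6] → #
    (3,7)@(7, 15): e=[78,-24,66] → ·
    (0,8)@(1, 17): e=[34,88,-2] → ·
    (1,8)@(3, 17): e=[54,48,18] → #
    (2,9)@(5, 19): e=[90,0,30] → ·  [on edge]
  covered (14 px):
    · · · · · · · · · ·
    · · · · · · · · · ·
    · · · · · · · · · ·
    · · · # · · · · · ·
    · · # · · · · · · ·
    · # # · · · · · · ·
    # # # · · · · · · ·
    # # # · · · · · · ·
    · # # · · · · · · ·
    · # · · · · · · · ·
    · # · · · · · · · ·
    · · · · · · · · · ·

Answer: [[3,3],[2,4],[1,5],[2,5],[0,6],[1,6],[2,6],[0,7],[1,7],[2,7],[1,8],[2,8],[1,9],[1,10]]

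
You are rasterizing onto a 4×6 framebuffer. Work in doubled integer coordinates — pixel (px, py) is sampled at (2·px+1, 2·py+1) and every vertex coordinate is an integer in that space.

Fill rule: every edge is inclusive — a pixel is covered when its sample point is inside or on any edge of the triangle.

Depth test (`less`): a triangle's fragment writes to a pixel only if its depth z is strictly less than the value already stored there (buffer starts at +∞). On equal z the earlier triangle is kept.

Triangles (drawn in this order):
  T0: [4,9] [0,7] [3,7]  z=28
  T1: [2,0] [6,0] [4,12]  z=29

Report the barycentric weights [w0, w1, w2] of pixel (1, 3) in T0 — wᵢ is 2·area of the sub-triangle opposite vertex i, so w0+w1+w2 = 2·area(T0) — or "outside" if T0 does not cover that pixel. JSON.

T0:
  2·area = 6
  edge (4, 9)→(0, 7): d=(-4,-2) inclusive
  edge (0, 7)→(3, 7): d=(3,0) inclusive
  edge (3, 7)→(4, 9): d=(1,2) inclusive
    (0,1)@(1, 3): e=[18,-12,0] → ·  [on edge]
    (0,3)@(1, 7): e=[2,0,4] → #  [on edge]
    (1,3)@(3, 7): e=[6,0,0] → #  [on edge]
    (2,3)@(5, 7): e=[10,0,-4] → ·  [on edge]
    (3,3)@(7, 7): e=[14,0,-8] → ·  [on edge]
    (0,4)@(1, 9): e=[-6,6,6] → ·
    (1,4)@(3, 9): e=[-2,6,2] → ·
    (2,5)@(5, 11): e=[-6,12,0] → ·  [on edge]
  covered (2 px):
    · · · ·
    · · · ·
    · · · ·
    # # · ·
    · · · ·
    · · · ·
T1:
  2·area = 48
  edge (2, 0)→(6, 0): d=(4,0) inclusive
  edge (6, 0)→(4, 12): d=(-2,12) inclusive
  edge (4, 12)→(2, 0): d=(-2,-12) inclusive
    (1,0)@(3, 1): e=[4,34,10] → #
    (2,0)@(5, 1): e=[4,10,34] → #
    (3,0)@(7, 1): e=[4,-14,58] → ·
    (1,1)@(3, 3): e=[12,30,6] → #
    (3,1)@(7, 3): e=[12,-18,54] → ·
    (1,2)@(3, 5): e=[20,26,2] → #
    (3,2)@(7, 5): e=[20,-22,50] → ·
    (1,3)@(3, 7): e=[28,22,-2] → ·
    (2,3)@(5, 7): e=[28,-2,22] → ·
  covered (6 px):
    · # # ·
    · # # ·
    · # # ·
    · · · ·
    · · · ·
    · · · ·

Result: [0,0,6]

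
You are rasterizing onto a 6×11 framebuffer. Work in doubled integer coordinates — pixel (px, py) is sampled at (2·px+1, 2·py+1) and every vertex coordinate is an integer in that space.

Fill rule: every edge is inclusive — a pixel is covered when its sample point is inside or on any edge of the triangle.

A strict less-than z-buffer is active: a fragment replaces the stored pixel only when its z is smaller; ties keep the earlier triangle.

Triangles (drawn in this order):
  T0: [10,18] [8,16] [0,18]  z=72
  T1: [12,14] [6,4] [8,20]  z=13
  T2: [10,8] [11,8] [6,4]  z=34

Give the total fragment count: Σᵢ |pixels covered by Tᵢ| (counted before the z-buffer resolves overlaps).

T0:
  2·area = 20  (B↔C swapped to make it positive)
  edge (10, 18)→(0, 18): d=(-10,0) inclusive
  edge (0, 18)→(8, 16): d=(8,-2) inclusive
  edge (8, 16)→(10, 18): d=(2,2) inclusive
    (0,4)@(1, 9): e=[90,-70,0] → .  [on edge]
    (1,5)@(3, 11): e=[70,-50,0] → .  [on edge]
    (2,6)@(5, 13): e=[50,-30,0] → .  [on edge]
    (3,7)@(7, 15): e=[30,-10,0] → .  [on edge]
    (2,8)@(5, 17): e=[10,2,8] → X
    (3,8)@(7, 17): e=[10,6,4] → X
    (4,8)@(9, 17): e=[10,10,0] → X  [on edge]
    (5,8)@(11, 17): e=[10,14,-4] → .
    (2,9)@(5, 19): e=[-10,18,12] → .
    (3,9)@(7, 19): e=[-10,22,8] → .
    (4,9)@(9, 19): e=[-10,26,4] → .
    (5,9)@(11, 19): e=[-10,30,0] → .  [on edge]
  covered (3 px):
    . . . . . .
    . . . . . .
    . . . . . .
    . . . . . .
    . . . . . .
    . . . . . .
    . . . . . .
    . . . . . .
    . . X X X .
    . . . . . .
    . . . . . .
T1:
  2·area = 76  (B↔C swapped to make it positive)
  edge (12, 14)→(8, 20): d=(-4,6) inclusive
  edge (8, 20)→(6, 4): d=(-2,-16) inclusive
  edge (6, 4)→(12, 14): d=(6,10) inclusive
    (3,3)@(7, 7): e=[58,10,8] → X
    (4,3)@(9, 7): e=[46,42,-12] → .
    (3,4)@(7, 9): e=[50,6,20] → X
    (4,4)@(9, 9): e=[38,38,0] → X  [on edge]
    (5,4)@(11, 9): e=[26,70,-20] → .
    (3,5)@(7, 11): e=[42,2,32] → X
    (5,5)@(11, 11): e=[18,66,-8] → .
    (3,6)@(7, 13): e=[34,-2,44] → .
    (4,6)@(9, 13): e=[22,30,24] → X
    (5,6)@(11, 13): e=[10,62,4] → X
    (4,7)@(9, 15): e=[14,26,36] → X
    (4,8)@(9, 17): e=[6,22,48] → X
  covered (10 px):
    . . . . . .
    . . . . . .
    . . . . . .
    . . . X . .
    . . . X X .
    . . . X X .
    . . . . X X
    . . . . X X
    . . . . X .
    . . . . . .
    . . . . . .
T2:
  2·area = 4  (B↔C swapped to make it positive)
  edge (10, 8)→(6, 4): d=(-4,-4) inclusive
  edge (6, 4)→(11, 8): d=(5,4) inclusive
  edge (11, 8)→(10, 8): d=(-1,0) inclusive
    (1,0)@(3, 1): e=[0,-3,7] → .  [on edge]
    (2,1)@(5, 3): e=[0,-1,5] → .  [on edge]
    (3,2)@(7, 5): e=[0,1,3] → X  [on edge]
    (4,2)@(9, 5): e=[8,-7,3] → .
    (3,3)@(7, 7): e=[-8,11,1] → .
    (4,3)@(9, 7): e=[0,3,1] → X  [on edge]
    (5,3)@(11, 7): e=[8,-5,1] → .
    (4,4)@(9, 9): e=[-8,13,-1] → .
    (5,4)@(11, 9): e=[0,5,-1] → .  [on edge]
  covered (2 px):
    . . . . . .
    . . . . . .
    . . . X . .
    . . . . X .
    . . . . . .
    . . . . . .
    . . . . . .
    . . . . . .
    . . . . . .
    . . . . . .
    . . . . . .

Result: 15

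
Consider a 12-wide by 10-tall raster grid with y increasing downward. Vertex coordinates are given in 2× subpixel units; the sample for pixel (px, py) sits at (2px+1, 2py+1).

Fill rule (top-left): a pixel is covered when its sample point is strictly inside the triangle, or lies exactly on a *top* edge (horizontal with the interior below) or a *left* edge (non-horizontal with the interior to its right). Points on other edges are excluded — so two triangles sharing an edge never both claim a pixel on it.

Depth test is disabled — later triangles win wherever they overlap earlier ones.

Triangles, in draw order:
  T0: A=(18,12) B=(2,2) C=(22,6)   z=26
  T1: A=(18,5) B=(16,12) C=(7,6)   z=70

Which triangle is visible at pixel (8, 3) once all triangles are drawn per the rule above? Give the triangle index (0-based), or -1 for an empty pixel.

T0:
  2·area = 136
  edge (18, 12)→(2, 2): d=(-16,-10) top-left  bias=+0
  edge (2, 2)→(22, 6): d=(20,4) right/bottom  bias=-1
  edge (22, 6)→(18, 12): d=(-4,6) right/bottom  bias=-1
    (2,1)@(5, 3): e=[14,8,114] → █
    (3,1)@(7, 3): e=[34,0,102] → ·  [on edge]
    (2,2)@(5, 5): e=[-18,48,106] → ·
    (3,2)@(7, 5): e=[2,40,94] → █
    (4,2)@(9, 5): e=[22,32,82] → █
    (5,2)@(11, 5): e=[42,24,70] → █
    (6,2)@(13, 5): e=[62,16,58] → █
    (7,2)@(15, 5): e=[82,8,46] → █
    (8,2)@(17, 5): e=[102,0,34] → ·  [on edge]
    (3,3)@(7, 7): e=[-30,80,86] → ·
    (4,3)@(9, 7): e=[-10,72,74] → ·
    (5,3)@(11, 7): e=[10,64,62] → █
  covered (16 px):
    · · · · · · · · · · · ·
    · · █ · · · · · · · · ·
    · · · █ █ █ █ █ · · · ·
    · · · · · █ █ █ █ █ █ ·
    · · · · · · · █ █ █ · ·
    · · · · · · · · █ · · ·
    · · · · · · · · · · · ·
    · · · · · · · · · · · ·
    · · · · · · · · · · · ·
    · · · · · · · · · · · ·
T1:
  2·area = 75
  edge (18, 5)→(16, 12): d=(-2,7) right/bottom  bias=-1
  edge (16, 12)→(7, 6): d=(-9,-6) top-left  bias=+0
  edge (7, 6)→(18, 5): d=(11,-1) top-left  bias=+0
    (4,3)@(9, 7): e=[59,3,13] → █
    (5,3)@(11, 7): e=[45,15,15] → █
    (6,3)@(13, 7): e=[31,27,17] → █
    (7,3)@(15, 7): e=[17,39,19] → █
    (8,3)@(17, 7): e=[3,51,21] → █
    (9,3)@(19, 7): e=[-11,63,23] → ·
    (4,4)@(9, 9): e=[55,-15,35] → ·
    (5,4)@(11, 9): e=[41,-3,37] → ·
    (6,4)@(13, 9): e=[27,9,39] → █
    (8,4)@(17, 9): e=[-1,33,43] → ·
    (6,5)@(13, 11): e=[23,-9,61] → ·
    (7,5)@(15, 11): e=[9,3,63] → █
  covered (8 px):
    · · · · · · · · · · · ·
    · · · · · · · · · · · ·
    · · · · · · · · · · · ·
    · · · · █ █ █ █ █ · · ·
    · · · · · · █ █ · · · ·
    · · · · · · · █ · · · ·
    · · · · · · · · · · · ·
    · · · · · · · · · · · ·
    · · · · · · · · · · · ·
    · · · · · · · · · · · ·

Z-buffer (winner per pixel, '.' = empty):
  . . . . . . . . . . . .
  . . 0 . . . . . . . . .
  . . . 0 0 0 0 0 . . . .
  . . . . 1 1 1 1 1 0 0 .
  . . . . . . 1 1 0 0 . .
  . . . . . . . 1 0 . . .
  . . . . . . . . . . . .
  . . . . . . . . . . . .
  . . . . . . . . . . . .
  . . . . . . . . . . . .

Final: 1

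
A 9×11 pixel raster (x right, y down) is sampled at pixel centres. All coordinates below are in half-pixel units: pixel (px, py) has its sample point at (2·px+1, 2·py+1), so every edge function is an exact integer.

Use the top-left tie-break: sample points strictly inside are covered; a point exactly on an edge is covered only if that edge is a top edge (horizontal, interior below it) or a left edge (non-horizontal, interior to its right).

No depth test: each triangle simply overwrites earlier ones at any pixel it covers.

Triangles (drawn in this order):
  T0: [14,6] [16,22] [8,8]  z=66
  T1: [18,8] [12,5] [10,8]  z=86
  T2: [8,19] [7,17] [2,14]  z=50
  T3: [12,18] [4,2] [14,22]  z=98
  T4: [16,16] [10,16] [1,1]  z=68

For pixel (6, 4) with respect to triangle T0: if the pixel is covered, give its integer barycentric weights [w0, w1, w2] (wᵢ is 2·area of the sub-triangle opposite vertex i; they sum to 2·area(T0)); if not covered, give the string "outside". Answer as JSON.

T0:
  2·area = 100
  edge (14, 6)→(16, 22): d=(2,16) right/bottom  bias=-1
  edge (16, 22)→(8, 8): d=(-8,-14) top-left  bias=+0
  edge (8, 8)→(14, 6): d=(6,-2) top-left  bias=+0
    (8,2)@(17, 5): e=[-50,150,0] → ·  [on edge]
    (5,3)@(11, 7): e=[50,50,0] → █  [on edge]
    (6,3)@(13, 7): e=[18,78,4] → █
    (7,3)@(15, 7): e=[-14,106,8] → ·
    (2,4)@(5, 9): e=[150,-50,0] → ·  [on edge]
    (4,4)@(9, 9): e=[86,6,8] → █
    (7,4)@(15, 9): e=[-10,90,20] → ·
    (4,5)@(9, 11): e=[90,-10,20] → ·
    (5,5)@(11, 11): e=[58,18,24] → █
    (7,5)@(15, 11): e=[-6,74,32] → ·
    (5,6)@(11, 13): e=[62,2,36] → █
    (7,6)@(15, 13): e=[-2,58,44] → ·
  covered (13 px):
    · · · · · · · · ·
    · · · · · · · · ·
    · · · · · · · · ·
    · · · · · █ █ · ·
    · · · · █ █ █ · ·
    · · · · · █ █ · ·
    · · · · · █ █ · ·
    · · · · · · █ █ ·
    · · · · · · · █ ·
    · · · · · · · █ ·
    · · · · · · · · ·
T1:
  2·area = 24  (B↔C swapped to make it positive)
  edge (18, 8)→(10, 8): d=(-8,0) right/bottom  bias=-1
  edge (10, 8)→(12, 5): d=(2,-3) top-left  bias=+0
  edge (12, 5)→(18, 8): d=(6,3) right/bottom  bias=-1
    (5,3)@(11, 7): e=[8,1,15] → █
    (6,3)@(13, 7): e=[8,7,9] → █
    (7,3)@(15, 7): e=[8,13,3] → █
    (8,3)@(17, 7): e=[8,19,-3] → ·
    (5,4)@(11, 9): e=[-8,5,27] → ·
    (6,4)@(13, 9): e=[-8,11,21] → ·
    (7,4)@(15, 9): e=[-8,17,15] → ·
  covered (3 px):
    · · · · · · · · ·
    · · · · · · · · ·
    · · · · · · · · ·
    · · · · · █ █ █ ·
    · · · · · · · · ·
    · · · · · · · · ·
    · · · · · · · · ·
    · · · · · · · · ·
    · · · · · · · · ·
    · · · · · · · · ·
    · · · · · · · · ·
T2:
  2·area = 7  (B↔C swapped to make it positive)
  edge (8, 19)→(2, 14): d=(-6,-5) top-left  bias=+0
  edge (2, 14)→(7, 17): d=(5,3) right/bottom  bias=-1
  edge (7, 17)→(8, 19): d=(1,2) right/bottom  bias=-1
    (0,2)@(1, 5): e=[49,-42,0] → ·  [on edge]
    (1,4)@(3, 9): e=[35,-28,0] → ·  [on edge]
    (2,6)@(5, 13): e=[21,-14,0] → ·  [on edge]
    (3,8)@(7, 17): e=[7,0,0] → ·  [on edge]
    (4,10)@(9, 21): e=[-7,14,0] → ·  [on edge]
  covered (0 px):
    · · · · · · · · ·
    · · · · · · · · ·
    · · · · · · · · ·
    · · · · · · · · ·
    · · · · · · · · ·
    · · · · · · · · ·
    · · · · · · · · ·
    · · · · · · · · ·
    · · · · · · · · ·
    · · · · · · · · ·
    · · · · · · · · ·
T3:
  degenerate (2·area = 0) — covers nothing
T4:
  2·area = 90
  edge (16, 16)→(10, 16): d=(-6,0) right/bottom  bias=-1
  edge (10, 16)→(1, 1): d=(-9,-15) top-left  bias=+0
  edge (1, 1)→(16, 16): d=(15,15) right/bottom  bias=-1
    (0,0)@(1, 1): e=[90,0,0] → ·  [on edge]
    (1,1)@(3, 3): e=[78,12,0] → ·  [on edge]
    (2,2)@(5, 5): e=[66,24,0] → ·  [on edge]
    (2,3)@(5, 7): e=[54,6,30] → █
    (3,3)@(7, 7): e=[54,36,0] → ·  [on edge]
    (2,4)@(5, 9): e=[42,-12,60] → ·
    (3,4)@(7, 9): e=[42,18,30] → █
    (4,4)@(9, 9): e=[42,48,0] → ·  [on edge]
    (3,5)@(7, 11): e=[30,0,60] → █  [on edge]
    (4,5)@(9, 11): e=[30,30,30] → █
    (5,5)@(11, 11): e=[30,60,0] → ·  [on edge]
    (3,6)@(7, 13): e=[18,-18,90] → ·
    (6,6)@(13, 13): e=[18,72,0] → ·  [on edge]
    (7,7)@(15, 15): e=[6,84,0] → ·  [on edge]
    (8,8)@(17, 17): e=[-6,96,0] → ·  [on edge]
    (6,10)@(13, 21): e=[-30,0,120] → ·  [on edge]
  covered (8 px):
    · · · · · · · · ·
    · · · · · · · · ·
    · · · · · · · · ·
    · · █ · · · · · ·
    · · · █ · · · · ·
    · · · █ █ · · · ·
    · · · · █ █ · · ·
    · · · · · █ █ · ·
    · · · · · · · · ·
    · · · · · · · · ·
    · · · · · · · · ·

Result: [62,16,22]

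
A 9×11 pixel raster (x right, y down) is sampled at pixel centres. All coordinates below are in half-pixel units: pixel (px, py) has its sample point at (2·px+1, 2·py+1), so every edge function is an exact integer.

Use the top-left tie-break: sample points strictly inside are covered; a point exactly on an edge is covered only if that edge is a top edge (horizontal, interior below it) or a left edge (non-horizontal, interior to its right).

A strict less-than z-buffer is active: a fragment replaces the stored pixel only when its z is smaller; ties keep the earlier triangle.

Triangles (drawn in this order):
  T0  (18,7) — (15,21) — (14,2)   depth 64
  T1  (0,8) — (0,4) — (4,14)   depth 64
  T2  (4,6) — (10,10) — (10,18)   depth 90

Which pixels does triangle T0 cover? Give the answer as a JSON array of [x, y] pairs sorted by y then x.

T0:
  2·area = 71
  edge (18, 7)→(15, 21): d=(-3,14) right/bottom  bias=-1
  edge (15, 21)→(14, 2): d=(-1,-19) top-left  bias=+0
  edge (14, 2)→(18, 7): d=(4,5) right/bottom  bias=-1
    (7,2)@(15, 5): e=[48,16,7] → #
    (8,2)@(17, 5): e=[20,54,-3] → ·
    (7,3)@(15, 7): e=[42,14,15] → #
    (8,3)@(17, 7): e=[14,52,5] → #
    (7,4)@(15, 9): e=[36,12,23] → #
    (7,5)@(15, 11): e=[30,10,31] → #
    (7,6)@(15, 13): e=[24,8,39] → #
    (8,6)@(17, 13): e=[-4,46,29] → ·
    (7,7)@(15, 15): e=[18,6,47] → #
    (8,7)@(17, 15): e=[-10,44,37] → ·
    (7,8)@(15, 17): e=[12,4,55] → #
    (8,8)@(17, 17): e=[-16,42,45] → ·
    (7,10)@(15, 21): e=[0,0,71] → ·  [on edge]
  covered (11 px):
    · · · · · · · · ·
    · · · · · · · · ·
    · · · · · · · # ·
    · · · · · · · # #
    · · · · · · · # #
    · · · · · · · # #
    · · · · · · · # ·
    · · · · · · · # ·
    · · · · · · · # ·
    · · · · · · · # ·
    · · · · · · · · ·
T1:
  2·area = 16
  edge (0, 8)→(0, 4): d=(0,-4) top-left  bias=+0
  edge (0, 4)→(4, 14): d=(4,10) right/bottom  bias=-1
  edge (4, 14)→(0, 8): d=(-4,-6) top-left  bias=+0
    (0,3)@(1, 7): e=[4,2,10] → #
    (1,3)@(3, 7): e=[12,-18,22] → ·
    (0,4)@(1, 9): e=[4,10,2] → #
    (1,4)@(3, 9): e=[12,-10,14] → ·
    (0,5)@(1, 11): e=[4,18,-6] → ·
  covered (2 px):
    · · · · · · · · ·
    · · · · · · · · ·
    · · · · · · · · ·
    # · · · · · · · ·
    # · · · · · · · ·
    · · · · · · · · ·
    · · · · · · · · ·
    · · · · · · · · ·
    · · · · · · · · ·
    · · · · · · · · ·
    · · · · · · · · ·
T2:
  2·area = 48
  edge (4, 6)→(10, 10): d=(6,4) right/bottom  bias=-1
  edge (10, 10)→(10, 18): d=(0,8) right/bottom  bias=-1
  edge (10, 18)→(4, 6): d=(-6,-12) top-left  bias=+0
    (2,3)@(5, 7): e=[2,40,6] → #
    (3,3)@(7, 7): e=[-6,24,30] → ·
    (2,4)@(5, 9): e=[14,40,-6] → ·
    (3,4)@(7, 9): e=[6,24,18] → #
    (4,4)@(9, 9): e=[-2,8,42] → ·
    (3,5)@(7, 11): e=[18,24,6] → #
    (4,5)@(9, 11): e=[10,8,30] → #
    (5,5)@(11, 11): e=[2,-8,54] → ·
    (3,6)@(7, 13): e=[30,24,-6] → ·
    (4,6)@(9, 13): e=[22,8,18] → #
    (5,6)@(11, 13): e=[14,-8,42] → ·
    (4,7)@(9, 15): e=[34,8,6] → #
  covered (6 px):
    · · · · · · · · ·
    · · · · · · · · ·
    · · · · · · · · ·
    · · # · · · · · ·
    · · · # · · · · ·
    · · · # # · · · ·
    · · · · # · · · ·
    · · · · # · · · ·
    · · · · · · · · ·
    · · · · · · · · ·
    · · · · · · · · ·

Result: [[7,2],[7,3],[8,3],[7,4],[8,4],[7,5],[8,5],[7,6],[7,7],[7,8],[7,9]]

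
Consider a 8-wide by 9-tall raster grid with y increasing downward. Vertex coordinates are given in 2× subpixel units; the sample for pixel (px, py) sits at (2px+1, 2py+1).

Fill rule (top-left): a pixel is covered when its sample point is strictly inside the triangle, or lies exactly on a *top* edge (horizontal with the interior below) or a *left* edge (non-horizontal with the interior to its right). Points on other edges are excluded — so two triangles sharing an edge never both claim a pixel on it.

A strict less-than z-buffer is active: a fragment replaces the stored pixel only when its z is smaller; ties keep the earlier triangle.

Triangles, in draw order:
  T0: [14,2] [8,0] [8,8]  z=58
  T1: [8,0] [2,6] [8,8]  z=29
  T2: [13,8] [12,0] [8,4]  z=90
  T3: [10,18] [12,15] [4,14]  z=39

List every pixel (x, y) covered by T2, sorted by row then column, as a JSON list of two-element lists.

T0:
  2·area = 48  (B↔C swapped to make it positive)
  edge (14, 2)→(8, 8): d=(-6,6) right/bottom  bias=-1
  edge (8, 8)→(8, 0): d=(0,-8) top-left  bias=+0
  edge (8, 0)→(14, 2): d=(6,2) right/bottom  bias=-1
    (4,0)@(9, 1): e=[36,8,4] → X
    (5,0)@(11, 1): e=[24,24,0] → .  [on edge]
    (7,0)@(15, 1): e=[0,56,-8] → .  [on edge]
    (4,1)@(9, 3): e=[24,8,16] → X
    (5,1)@(11, 3): e=[12,24,12] → X
    (6,1)@(13, 3): e=[0,40,8] → .  [on edge]
    (4,2)@(9, 5): e=[12,8,28] → X
    (5,2)@(11, 5): e=[0,24,24] → .  [on edge]
    (4,3)@(9, 7): e=[0,8,40] → .  [on edge]
    (3,4)@(7, 9): e=[0,-8,56] → .  [on edge]
    (2,5)@(5, 11): e=[0,-24,72] → .  [on edge]
    (1,6)@(3, 13): e=[0,-40,88] → .  [on edge]
    (0,7)@(1, 15): e=[0,-56,104] → .  [on edge]
  covered (4 px):
    . . . . X . . .
    . . . . X X . .
    . . . . X . . .
    . . . . . . . .
    . . . . . . . .
    . . . . . . . .
    . . . . . . . .
    . . . . . . . .
    . . . . . . . .
T1:
  2·area = 48  (B↔C swapped to make it positive)
  edge (8, 0)→(8, 8): d=(0,8) right/bottom  bias=-1
  edge (8, 8)→(2, 6): d=(-6,-2) top-left  bias=+0
  edge (2, 6)→(8, 0): d=(6,-6) top-left  bias=+0
    (3,0)@(7, 1): e=[8,40,0] → X  [on edge]
    (4,0)@(9, 1): e=[-8,44,12] → .
    (2,1)@(5, 3): e=[24,24,0] → X  [on edge]
    (4,1)@(9, 3): e=[-8,32,24] → .
    (1,2)@(3, 5): e=[40,8,0] → X  [on edge]
    (4,2)@(9, 5): e=[-8,20,36] → .
    (0,3)@(1, 7): e=[56,-8,0] → .  [on edge]
    (1,3)@(3, 7): e=[40,-4,12] → .
    (2,3)@(5, 7): e=[24,0,24] → X  [on edge]
    (4,3)@(9, 7): e=[-8,8,48] → .
    (2,4)@(5, 9): e=[24,-12,36] → .
    (3,4)@(7, 9): e=[8,-8,48] → .
    (5,4)@(11, 9): e=[-24,0,72] → .  [on edge]
  covered (8 px):
    . . . X . . . .
    . . X X . . . .
    . X X X . . . .
    . . X X . . . .
    . . . . . . . .
    . . . . . . . .
    . . . . . . . .
    . . . . . . . .
    . . . . . . . .
T2:
  2·area = 36  (B↔C swapped to make it positive)
  edge (13, 8)→(8, 4): d=(-5,-4) top-left  bias=+0
  edge (8, 4)→(12, 0): d=(4,-4) top-left  bias=+0
  edge (12, 0)→(13, 8): d=(1,8) right/bottom  bias=-1
    (5,0)@(11, 1): e=[27,0,9] → X  [on edge]
    (6,0)@(13, 1): e=[35,8,-7] → .
    (4,1)@(9, 3): e=[9,0,27] → X  [on edge]
    (6,1)@(13, 3): e=[25,16,-5] → .
    (3,2)@(7, 5): e=[-9,0,45] → .  [on edge]
    (4,2)@(9, 5): e=[-1,8,29] → .
    (5,2)@(11, 5): e=[7,16,13] → X
    (6,2)@(13, 5): e=[15,24,-3] → .
    (2,3)@(5, 7): e=[-27,0,63] → .  [on edge]
    (5,3)@(11, 7): e=[-3,24,15] → .
    (1,4)@(3, 9): e=[-45,0,81] → .  [on edge]
    (0,5)@(1, 11): e=[-63,0,99] → .  [on edge]
  covered (4 px):
    . . . . . X . .
    . . . . X X . .
    . . . . . X . .
    . . . . . . . .
    . . . . . . . .
    . . . . . . . .
    . . . . . . . .
    . . . . . . . .
    . . . . . . . .
T3:
  2·area = 26  (B↔C swapped to make it positive)
  edge (10, 18)→(4, 14): d=(-6,-4) top-left  bias=+0
  edge (4, 14)→(12, 15): d=(8,1) right/bottom  bias=-1
  edge (12, 15)→(10, 18): d=(-2,3) right/bottom  bias=-1
    (3,7)@(7, 15): e=[6,5,15] → X
    (4,7)@(9, 15): e=[14,3,9] → X
    (5,7)@(11, 15): e=[22,1,3] → X
    (6,7)@(13, 15): e=[30,-1,-3] → .
    (3,8)@(7, 17): e=[-6,21,11] → .
    (4,8)@(9, 17): e=[2,19,5] → X
    (5,8)@(11, 17): e=[10,17,-1] → .
  covered (4 px):
    . . . . . . . .
    . . . . . . . .
    . . . . . . . .
    . . . . . . . .
    . . . . . . . .
    . . . . . . . .
    . . . . . . . .
    . . . X X X . .
    . . . . X . . .

Answer: [[5,0],[4,1],[5,1],[5,2]]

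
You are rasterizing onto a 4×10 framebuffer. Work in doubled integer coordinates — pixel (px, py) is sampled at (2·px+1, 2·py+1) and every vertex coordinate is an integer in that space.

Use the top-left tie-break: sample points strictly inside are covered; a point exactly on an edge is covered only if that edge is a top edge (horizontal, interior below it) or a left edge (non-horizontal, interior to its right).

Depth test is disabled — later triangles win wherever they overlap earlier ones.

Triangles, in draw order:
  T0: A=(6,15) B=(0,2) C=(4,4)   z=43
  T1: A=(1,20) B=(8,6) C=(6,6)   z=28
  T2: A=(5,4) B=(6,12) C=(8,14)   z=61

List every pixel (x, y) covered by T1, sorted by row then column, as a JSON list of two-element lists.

T0:
  2·area = 40
  edge (6, 15)→(0, 2): d=(-6,-13) top-left  bias=+0
  edge (0, 2)→(4, 4): d=(4,2) right/bottom  bias=-1
  edge (4, 4)→(6, 15): d=(2,11) right/bottom  bias=-1
    (0,1)@(1, 3): e=[7,2,31] → #
    (1,1)@(3, 3): e=[33,-2,9] → ·
    (0,2)@(1, 5): e=[-5,10,35] → ·
    (1,2)@(3, 5): e=[21,6,13] → #
    (2,2)@(5, 5): e=[47,2,-9] → ·
    (1,3)@(3, 7): e=[9,14,17] → #
    (2,3)@(5, 7): e=[35,10,-5] → ·
    (1,4)@(3, 9): e=[-3,22,21] → ·
    (2,5)@(5, 11): e=[11,26,3] → #
    (3,5)@(7, 11): e=[37,22,-19] → ·
    (2,6)@(5, 13): e=[-1,34,7] → ·
  covered (4 px):
    · · · ·
    # · · ·
    · # · ·
    · # · ·
    · · · ·
    · · # ·
    · · · ·
    · · · ·
    · · · ·
    · · · ·
T1:
  2·area = 28  (B↔C swapped to make it positive)
  edge (1, 20)→(6, 6): d=(5,-14) top-left  bias=+0
  edge (6, 6)→(8, 6): d=(2,0) top-left  bias=+0
  edge (8, 6)→(1, 20): d=(-7,14) right/bottom  bias=-1
    (3,3)@(7, 7): e=[19,2,7] → #
    (2,4)@(5, 9): e=[1,6,21] → #
    (3,4)@(7, 9): e=[29,6,-7] → ·
    (2,5)@(5, 11): e=[11,10,7] → #
    (3,5)@(7, 11): e=[39,10,-21] → ·
    (2,6)@(5, 13): e=[21,14,-7] → ·
    (1,7)@(3, 15): e=[3,18,7] → #
    (2,7)@(5, 15): e=[31,18,-21] → ·
    (1,8)@(3, 17): e=[13,22,-7] → ·
  covered (4 px):
    · · · ·
    · · · ·
    · · · ·
    · · · #
    · · # ·
    · · # ·
    · · · ·
    · # · ·
    · · · ·
    · · · ·
T2:
  2·area = 14  (B↔C swapped to make it positive)
  edge (5, 4)→(8, 14): d=(3,10) right/bottom  bias=-1
  edge (8, 14)→(6, 12): d=(-2,-2) top-left  bias=+0
  edge (6, 12)→(5, 4): d=(-1,-8) top-left  bias=+0
    (0,3)@(1, 7): e=[49,0,-35] → ·  [on edge]
    (1,4)@(3, 9): e=[35,0,-21] → ·  [on edge]
    (2,5)@(5, 11): e=[21,0,-7] → ·  [on edge]
    (3,5)@(7, 11): e=[1,4,9] → #
    (3,6)@(7, 13): e=[7,0,7] → #  [on edge]
    (3,7)@(7, 15): e=[13,-4,5] → ·
  covered (2 px):
    · · · ·
    · · · ·
    · · · ·
    · · · ·
    · · · ·
    · · · #
    · · · #
    · · · ·
    · · · ·
    · · · ·

Final: [[3,3],[2,4],[2,5],[1,7]]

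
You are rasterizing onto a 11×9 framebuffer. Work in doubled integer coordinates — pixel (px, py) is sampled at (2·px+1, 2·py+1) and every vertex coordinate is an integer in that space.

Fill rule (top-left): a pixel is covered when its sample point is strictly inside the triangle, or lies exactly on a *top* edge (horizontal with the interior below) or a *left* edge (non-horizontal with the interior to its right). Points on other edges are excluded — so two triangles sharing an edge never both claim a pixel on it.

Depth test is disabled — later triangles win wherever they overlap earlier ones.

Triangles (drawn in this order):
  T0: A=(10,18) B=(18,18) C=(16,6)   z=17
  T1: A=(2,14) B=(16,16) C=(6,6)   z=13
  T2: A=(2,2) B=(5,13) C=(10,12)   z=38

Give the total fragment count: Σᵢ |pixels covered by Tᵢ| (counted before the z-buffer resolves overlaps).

T0:
  2·area = 96  (B↔C swapped to make it positive)
  edge (10, 18)→(16, 6): d=(6,-12) top-left  bias=+0
  edge (16, 6)→(18, 18): d=(2,12) right/bottom  bias=-1
  edge (18, 18)→(10, 18): d=(-8,0) right/bottom  bias=-1
    (7,4)@(15, 9): e=[6,18,72] → █
    (8,4)@(17, 9): e=[30,-6,72] → ·
    (7,5)@(15, 11): e=[18,22,56] → █
    (8,5)@(17, 11): e=[42,-2,56] → ·
    (6,6)@(13, 13): e=[6,50,40] → █
    (8,6)@(17, 13): e=[54,2,40] → █
    (9,6)@(19, 13): e=[78,-22,40] → ·
    (6,7)@(13, 15): e=[18,54,24] → █
    (9,7)@(19, 15): e=[90,-18,24] → ·
    (5,8)@(11, 17): e=[6,82,8] → █
    (9,8)@(19, 17): e=[102,-14,8] → ·
  covered (12 px):
    · · · · · · · · · · ·
    · · · · · · · · · · ·
    · · · · · · · · · · ·
    · · · · · · · · · · ·
    · · · · · · · █ · · ·
    · · · · · · · █ · · ·
    · · · · · · █ █ █ · ·
    · · · · · · █ █ █ · ·
    · · · · · █ █ █ █ · ·
T1:
  2·area = 120  (B↔C swapped to make it positive)
  edge (2, 14)→(6, 6): d=(4,-8) top-left  bias=+0
  edge (6, 6)→(16, 16): d=(10,10) right/bottom  bias=-1
  edge (16, 16)→(2, 14): d=(-14,-2) top-left  bias=+0
    (0,0)@(1, 1): e=[-60,0,180] → ·  [on edge]
    (1,1)@(3, 3): e=[-36,0,156] → ·  [on edge]
    (2,2)@(5, 5): e=[-12,0,132] → ·  [on edge]
    (3,3)@(7, 7): e=[12,0,108] → ·  [on edge]
    (2,4)@(5, 9): e=[4,40,76] → █
    (3,4)@(7, 9): e=[20,20,80] → █
    (4,4)@(9, 9): e=[36,0,84] → ·  [on edge]
    (2,5)@(5, 11): e=[12,60,48] → █
    (4,5)@(9, 11): e=[44,20,56] → █
    (5,5)@(11, 11): e=[60,0,60] → ·  [on edge]
    (1,6)@(3, 13): e=[4,100,16] → █
    (5,6)@(11, 13): e=[68,20,32] → █
    (6,6)@(13, 13): e=[84,0,36] → ·  [on edge]
    (4,7)@(9, 15): e=[60,60,0] → █  [on edge]
    (7,7)@(15, 15): e=[108,0,12] → ·  [on edge]
    (8,8)@(17, 17): e=[132,0,-12] → ·  [on edge]
  covered (13 px):
    · · · · · · · · · · ·
    · · · · · · · · · · ·
    · · · · · · · · · · ·
    · · · · · · · · · · ·
    · · █ █ · · · · · · ·
    · · █ █ █ · · · · · ·
    · █ █ █ █ █ · · · · ·
    · · · · █ █ █ · · · ·
    · · · · · · · · · · ·
T2:
  2·area = 58  (B↔C swapped to make it positive)
  edge (2, 2)→(10, 12): d=(8,10) right/bottom  bias=-1
  edge (10, 12)→(5, 13): d=(-5,1) right/bottom  bias=-1
  edge (5, 13)→(2, 2): d=(-3,-11) top-left  bias=+0
    (1,2)@(3, 5): e=[14,42,2] → █
    (2,2)@(5, 5): e=[-6,40,24] → ·
    (1,3)@(3, 7): e=[30,32,-4] → ·
    (2,3)@(5, 7): e=[10,30,18] → █
    (3,3)@(7, 7): e=[-10,28,40] → ·
    (2,4)@(5, 9): e=[26,20,12] → █
    (3,4)@(7, 9): e=[6,18,34] → █
    (4,4)@(9, 9): e=[-14,16,56] → ·
    (2,5)@(5, 11): e=[42,10,6] → █
    (4,5)@(9, 11): e=[2,6,50] → █
    (5,5)@(11, 11): e=[-18,4,72] → ·
    (7,5)@(15, 11): e=[-58,0,116] → ·  [on edge]
    (2,6)@(5, 13): e=[58,0,0] → ·  [on edge]
  covered (7 px):
    · · · · · · · · · · ·
    · · · · · · · · · · ·
    · █ · · · · · · · · ·
    · · █ · · · · · · · ·
    · · █ █ · · · · · · ·
    · · █ █ █ · · · · · ·
    · · · · · · · · · · ·
    · · · · · · · · · · ·
    · · · · · · · · · · ·

Final: 32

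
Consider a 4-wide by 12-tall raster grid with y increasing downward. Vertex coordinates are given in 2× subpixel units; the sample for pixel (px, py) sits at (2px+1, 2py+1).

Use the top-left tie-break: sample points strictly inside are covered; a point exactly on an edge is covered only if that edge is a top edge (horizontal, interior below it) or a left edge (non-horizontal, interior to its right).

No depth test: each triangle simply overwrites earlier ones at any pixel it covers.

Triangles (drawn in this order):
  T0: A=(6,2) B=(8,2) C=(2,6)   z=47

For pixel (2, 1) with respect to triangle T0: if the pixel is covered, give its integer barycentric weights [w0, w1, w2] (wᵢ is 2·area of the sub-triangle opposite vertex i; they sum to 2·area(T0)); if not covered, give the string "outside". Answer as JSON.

T0:
  2·area = 8
  edge (6, 2)→(8, 2): d=(2,0) top-left  bias=+0
  edge (8, 2)→(2, 6): d=(-6,4) right/bottom  bias=-1
  edge (2, 6)→(6, 2): d=(4,-4) top-left  bias=+0
    (3,0)@(7, 1): e=[-2,10,0] → ·  [on edge]
    (2,1)@(5, 3): e=[2,6,0] → █  [on edge]
    (3,1)@(7, 3): e=[2,-2,8] → ·
    (1,2)@(3, 5): e=[6,2,0] → █  [on edge]
    (2,2)@(5, 5): e=[6,-6,8] → ·
    (0,3)@(1, 7): e=[10,-2,0] → ·  [on edge]
    (1,3)@(3, 7): e=[10,-10,8] → ·
  covered (2 px):
    · · · ·
    · · █ ·
    · █ · ·
    · · · ·
    · · · ·
    · · · ·
    · · · ·
    · · · ·
    · · · ·
    · · · ·
    · · · ·
    · · · ·

Answer: [6,0,2]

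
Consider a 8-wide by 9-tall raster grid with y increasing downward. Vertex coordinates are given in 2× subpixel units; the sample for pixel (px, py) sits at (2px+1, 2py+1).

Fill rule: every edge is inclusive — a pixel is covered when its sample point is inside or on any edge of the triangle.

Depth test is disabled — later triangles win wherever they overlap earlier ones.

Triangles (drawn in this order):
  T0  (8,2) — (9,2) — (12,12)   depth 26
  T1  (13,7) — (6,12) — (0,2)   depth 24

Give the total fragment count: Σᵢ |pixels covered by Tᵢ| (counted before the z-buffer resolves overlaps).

T0:
  2·area = 10
  edge (8, 2)→(9, 2): d=(1,0) inclusive
  edge (9, 2)→(12, 12): d=(3,10) inclusive
  edge (12, 12)→(8, 2): d=(-4,-10) inclusive
    (4,1)@(9, 3): e=[1,3,6] → X
    (5,1)@(11, 3): e=[1,-17,26] → .
    (4,2)@(9, 5): e=[3,9,-2] → .
    (5,4)@(11, 9): e=[7,1,2] → X
    (6,4)@(13, 9): e=[7,-19,22] → .
    (5,5)@(11, 11): e=[9,7,-6] → .
  covered (2 px):
    . . . . . . . .
    . . . . X . . .
    . . . . . . . .
    . . . . . . . .
    . . . . . X . .
    . . . . . . . .
    . . . . . . . .
    . . . . . . . .
    . . . . . . . .
T1:
  2·area = 100
  edge (13, 7)→(6, 12): d=(-7,5) inclusive
  edge (6, 12)→(0, 2): d=(-6,-10) inclusive
  edge (0, 2)→(13, 7): d=(13,5) inclusive
    (0,1)@(1, 3): e=[88,4,8] → X
    (1,1)@(3, 3): e=[78,24,-2] → .
    (0,2)@(1, 5): e=[74,-8,34] → .
    (1,2)@(3, 5): e=[64,12,24] → X
    (2,2)@(5, 5): e=[54,32,14] → X
    (3,2)@(7, 5): e=[44,52,4] → X
    (4,2)@(9, 5): e=[34,72,-6] → .
    (1,3)@(3, 7): e=[50,0,50] → X  [on edge]
    (4,3)@(9, 7): e=[20,60,20] → X
    (5,3)@(11, 7): e=[10,80,10] → X
    (6,3)@(13, 7): e=[0,100,0] → X  [on edge]
    (7,3)@(15, 7): e=[-10,120,-10] → .
    (4,8)@(9, 17): e=[-50,0,150] → .  [on edge]
  covered (14 px):
    . . . . . . . .
    X . . . . . . .
    . X X X . . . .
    . X X X X X X .
    . . X X X . . .
    . . . X . . . .
    . . . . . . . .
    . . . . . . . .
    . . . . . . . .

Answer: 16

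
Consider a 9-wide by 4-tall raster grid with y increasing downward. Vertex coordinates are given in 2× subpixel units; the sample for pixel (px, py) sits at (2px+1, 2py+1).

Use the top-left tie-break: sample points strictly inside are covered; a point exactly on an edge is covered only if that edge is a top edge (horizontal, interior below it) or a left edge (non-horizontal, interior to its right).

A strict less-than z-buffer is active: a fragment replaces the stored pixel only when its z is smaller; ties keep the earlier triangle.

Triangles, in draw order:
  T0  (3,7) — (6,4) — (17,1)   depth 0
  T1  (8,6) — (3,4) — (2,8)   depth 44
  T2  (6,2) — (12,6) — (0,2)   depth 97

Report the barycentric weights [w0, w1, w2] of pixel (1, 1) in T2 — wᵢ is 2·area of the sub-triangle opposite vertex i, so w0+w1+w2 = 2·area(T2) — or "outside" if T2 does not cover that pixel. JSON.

T0:
  2·area = 24
  edge (3, 7)→(6, 4): d=(3,-3) top-left  bias=+0
  edge (6, 4)→(17, 1): d=(11,-3) top-left  bias=+0
  edge (17, 1)→(3, 7): d=(-14,6) right/bottom  bias=-1
    (4,0)@(9, 1): e=[0,-24,48] → ·  [on edge]
    (8,0)@(17, 1): e=[24,0,0] → ·  [on edge]
    (3,1)@(7, 3): e=[0,-8,32] → ·  [on edge]
    (5,1)@(11, 3): e=[12,4,8] → █
    (6,1)@(13, 3): e=[18,10,-4] → ·
    (2,2)@(5, 5): e=[0,8,16] → █  [on edge]
    (3,2)@(7, 5): e=[6,14,4] → █
    (4,2)@(9, 5): e=[12,20,-8] → ·
    (5,2)@(11, 5): e=[18,26,-20] → ·
    (1,3)@(3, 7): e=[0,24,0] → ·  [on edge]
    (2,3)@(5, 7): e=[6,30,-12] → ·
    (3,3)@(7, 7): e=[12,36,-24] → ·
  covered (3 px):
    · · · · · · · · ·
    · · · · · █ · · ·
    · · █ █ · · · · ·
    · · · · · · · · ·
T1:
  2·area = 22  (B↔C swapped to make it positive)
  edge (8, 6)→(2, 8): d=(-6,2) right/bottom  bias=-1
  edge (2, 8)→(3, 4): d=(1,-4) top-left  bias=+0
  edge (3, 4)→(8, 6): d=(5,2) right/bottom  bias=-1
    (8,1)@(17, 3): e=[0,55,-33] → ·  [on edge]
    (1,2)@(3, 5): e=[16,1,5] → █
    (2,2)@(5, 5): e=[12,9,1] → █
    (3,2)@(7, 5): e=[8,17,-3] → ·
    (5,2)@(11, 5): e=[0,33,-11] → ·  [on edge]
    (1,3)@(3, 7): e=[4,3,15] → █
    (2,3)@(5, 7): e=[0,11,11] → ·  [on edge]
  covered (3 px):
    · · · · · · · · ·
    · · · · · · · · ·
    · █ █ · · · · · ·
    · █ · · · · · · ·
T2:
  2·area = 24
  edge (6, 2)→(12, 6): d=(6,4) right/bottom  bias=-1
  edge (12, 6)→(0, 2): d=(-12,-4) top-left  bias=+0
  edge (0, 2)→(6, 2): d=(6,0) top-left  bias=+0
    (1,1)@(3, 3): e=[18,0,6] → █  [on edge]
    (2,1)@(5, 3): e=[10,8,6] → █
    (3,1)@(7, 3): e=[2,16,6] → █
    (4,1)@(9, 3): e=[-6,24,6] → ·
    (1,2)@(3, 5): e=[30,-24,18] → ·
    (2,2)@(5, 5): e=[22,-16,18] → ·
    (3,2)@(7, 5): e=[14,-8,18] → ·
    (4,2)@(9, 5): e=[6,0,18] → █  [on edge]
    (5,2)@(11, 5): e=[-2,8,18] → ·
    (4,3)@(9, 7): e=[18,-24,30] → ·
    (7,3)@(15, 7): e=[-6,0,30] → ·  [on edge]
  covered (4 px):
    · · · · · · · · ·
    · █ █ █ · · · · ·
    · · · · █ · · · ·
    · · · · · · · · ·

Answer: [0,6,18]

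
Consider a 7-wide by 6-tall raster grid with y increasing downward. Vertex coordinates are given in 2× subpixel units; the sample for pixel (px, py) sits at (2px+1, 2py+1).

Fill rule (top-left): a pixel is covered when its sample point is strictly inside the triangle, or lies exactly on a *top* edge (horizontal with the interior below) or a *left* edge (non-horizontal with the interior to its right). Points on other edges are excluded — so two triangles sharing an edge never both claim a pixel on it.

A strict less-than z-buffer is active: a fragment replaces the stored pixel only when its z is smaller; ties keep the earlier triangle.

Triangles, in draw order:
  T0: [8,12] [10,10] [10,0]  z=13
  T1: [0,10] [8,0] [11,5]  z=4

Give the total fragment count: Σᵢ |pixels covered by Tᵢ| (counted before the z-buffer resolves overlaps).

T0:
  2·area = 20  (B↔C swapped to make it positive)
  edge (8, 12)→(10, 0): d=(2,-12) top-left  bias=+0
  edge (10, 0)→(10, 10): d=(0,10) right/bottom  bias=-1
  edge (10, 10)→(8, 12): d=(-2,2) right/bottom  bias=-1
    (4,3)@(9, 7): e=[2,10,8] → X
    (5,3)@(11, 7): e=[26,-10,4] → .
    (6,3)@(13, 7): e=[50,-30,0] → .  [on edge]
    (4,4)@(9, 9): e=[6,10,4] → X
    (5,4)@(11, 9): e=[30,-10,0] → .  [on edge]
    (4,5)@(9, 11): e=[10,10,0] → .  [on edge]
  covered (2 px):
    . . . . . . .
    . . . . . . .
    . . . . . . .
    . . . . X . .
    . . . . X . .
    . . . . . . .
T1:
  2·area = 70
  edge (0, 10)→(8, 0): d=(8,-10) top-left  bias=+0
  edge (8, 0)→(11, 5): d=(3,5) right/bottom  bias=-1
  edge (11, 5)→(0, 10): d=(-11,5) right/bottom  bias=-1
    (3,1)@(7, 3): e=[14,14,42] → X
    (4,1)@(9, 3): e=[34,4,32] → X
    (5,1)@(11, 3): e=[54,-6,22] → .
    (2,2)@(5, 5): e=[10,30,30] → X
    (5,2)@(11, 5): e=[70,0,0] → .  [on edge]
    (1,3)@(3, 7): e=[6,46,18] → X
    (3,3)@(7, 7): e=[46,26,-2] → .
    (4,3)@(9, 7): e=[66,16,-12] → .
    (0,4)@(1, 9): e=[2,62,6] → X
    (1,4)@(3, 9): e=[22,52,-4] → .
    (2,4)@(5, 9): e=[42,42,-14] → .
    (0,5)@(1, 11): e=[18,68,-16] → .
  covered (8 px):
    . . . . . . .
    . . . X X . .
    . . X X X . .
    . X X . . . .
    X . . . . . .
    . . . . . . .

Final: 10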